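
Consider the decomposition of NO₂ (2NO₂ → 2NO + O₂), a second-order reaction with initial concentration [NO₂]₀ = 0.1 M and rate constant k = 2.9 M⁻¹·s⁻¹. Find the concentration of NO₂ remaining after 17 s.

0.01686 M

Step 1: For a second-order reaction: 1/[NO₂] = 1/[NO₂]₀ + kt
Step 2: 1/[NO₂] = 1/0.1 + 2.9 × 17
Step 3: 1/[NO₂] = 10 + 49.3 = 59.3
Step 4: [NO₂] = 1/59.3 = 0.01686 M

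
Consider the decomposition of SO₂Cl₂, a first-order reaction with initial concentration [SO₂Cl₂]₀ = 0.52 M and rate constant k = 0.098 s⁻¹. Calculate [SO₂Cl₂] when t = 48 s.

0.004711 M

Step 1: For a first-order reaction: [SO₂Cl₂] = [SO₂Cl₂]₀ × e^(-kt)
Step 2: [SO₂Cl₂] = 0.52 × e^(-0.098 × 48)
Step 3: [SO₂Cl₂] = 0.52 × e^(-4.704)
Step 4: [SO₂Cl₂] = 0.52 × 0.00905897 = 0.004711 M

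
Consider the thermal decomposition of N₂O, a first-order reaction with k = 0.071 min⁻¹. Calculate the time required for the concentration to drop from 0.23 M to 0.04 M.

24.64 min

Step 1: For first-order: t = ln([N₂O]₀/[N₂O])/k
Step 2: t = ln(0.23/0.04)/0.071
Step 3: t = ln(5.75)/0.071
Step 4: t = 1.749/0.071 = 24.64 min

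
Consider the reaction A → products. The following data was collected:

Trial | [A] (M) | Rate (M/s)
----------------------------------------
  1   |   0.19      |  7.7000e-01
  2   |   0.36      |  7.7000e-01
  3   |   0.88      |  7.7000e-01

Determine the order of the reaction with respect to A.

zeroth order (0)

Step 1: Compare trials - when concentration changes, rate stays constant.
Step 2: rate₂/rate₁ = 7.7000e-01/7.7000e-01 = 1
Step 3: [A]₂/[A]₁ = 0.36/0.19 = 1.895
Step 4: Since rate ratio ≈ (conc ratio)^0, the reaction is zeroth order.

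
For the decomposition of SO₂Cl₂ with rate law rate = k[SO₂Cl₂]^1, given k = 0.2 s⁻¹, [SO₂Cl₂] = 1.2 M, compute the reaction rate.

0.24 M/s

Step 1: Identify the rate law: rate = k[SO₂Cl₂]^1
Step 2: Substitute values: rate = 0.2 × (1.2)^1
Step 3: Calculate: rate = 0.2 × 1.2 = 0.24 M/s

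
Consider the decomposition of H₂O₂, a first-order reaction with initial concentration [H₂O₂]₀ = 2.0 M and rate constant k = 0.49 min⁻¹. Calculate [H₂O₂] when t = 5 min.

0.1726 M

Step 1: For a first-order reaction: [H₂O₂] = [H₂O₂]₀ × e^(-kt)
Step 2: [H₂O₂] = 2.0 × e^(-0.49 × 5)
Step 3: [H₂O₂] = 2.0 × e^(-2.45)
Step 4: [H₂O₂] = 2.0 × 0.0862936 = 0.1726 M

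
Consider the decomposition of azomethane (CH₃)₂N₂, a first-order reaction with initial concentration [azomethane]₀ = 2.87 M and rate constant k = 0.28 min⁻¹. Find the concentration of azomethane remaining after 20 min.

0.01061 M

Step 1: For a first-order reaction: [azomethane] = [azomethane]₀ × e^(-kt)
Step 2: [azomethane] = 2.87 × e^(-0.28 × 20)
Step 3: [azomethane] = 2.87 × e^(-5.6)
Step 4: [azomethane] = 2.87 × 0.00369786 = 0.01061 M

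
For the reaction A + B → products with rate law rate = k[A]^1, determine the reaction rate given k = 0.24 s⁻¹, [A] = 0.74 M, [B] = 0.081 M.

0.1776 M/s

Step 1: The rate law is rate = k[A]^1
Step 2: Note that the rate does not depend on [B] (zero order in B).
Step 3: rate = 0.24 × (0.74)^1 = 0.1776 M/s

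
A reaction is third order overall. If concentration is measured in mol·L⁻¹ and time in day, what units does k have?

(mol·L⁻¹)⁻²·day⁻¹

Step 1: For overall order n, rate = k × (concentration)^n.
Step 2: Rate has units mol·L⁻¹·day⁻¹; concentration term has units (mol·L⁻¹)^3.
Step 3: k = rate / (concentration)^n, so units of k = (mol·L⁻¹)^(1-3)·day⁻¹ = (mol·L⁻¹)⁻²·day⁻¹.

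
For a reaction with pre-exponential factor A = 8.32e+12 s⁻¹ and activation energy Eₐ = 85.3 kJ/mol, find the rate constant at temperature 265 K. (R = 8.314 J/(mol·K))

1.28e-04 s⁻¹

Step 1: Use the Arrhenius equation: k = A × exp(-Eₐ/RT)
Step 2: Convert Eₐ to J/mol: 85.3 kJ/mol = 85300 J/mol
Step 3: Calculate the exponent: -Eₐ/(RT) = -85300/(8.314 × 265) = -38.71624
Step 4: k = 8.32e+12 × exp(-38.71624)
Step 5: k = 8.32e+12 × 1.53374e-17 = 1.2761e-04 s⁻¹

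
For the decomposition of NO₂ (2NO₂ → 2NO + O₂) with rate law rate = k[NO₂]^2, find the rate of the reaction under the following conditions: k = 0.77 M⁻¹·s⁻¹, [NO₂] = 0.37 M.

0.1054 M/s

Step 1: Identify the rate law: rate = k[NO₂]^2
Step 2: Substitute values: rate = 0.77 × (0.37)^2
Step 3: Calculate: rate = 0.77 × 0.1369 = 0.105413 M/s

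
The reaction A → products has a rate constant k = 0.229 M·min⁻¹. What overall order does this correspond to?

zeroth order (0)

Step 1: The units of k for an nth-order reaction are (concentration)^(1-n)·(time)⁻¹.
Step 2: Here k has units M·min⁻¹, so the concentration exponent is 1.
Step 3: 1 - n = 1 ⇒ n = 0. The reaction is zeroth order.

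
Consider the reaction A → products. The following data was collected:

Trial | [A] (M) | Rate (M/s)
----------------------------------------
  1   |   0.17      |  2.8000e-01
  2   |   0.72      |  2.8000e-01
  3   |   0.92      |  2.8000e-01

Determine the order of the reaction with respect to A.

zeroth order (0)

Step 1: Compare trials - when concentration changes, rate stays constant.
Step 2: rate₂/rate₁ = 2.8000e-01/2.8000e-01 = 1
Step 3: [A]₂/[A]₁ = 0.72/0.17 = 4.235
Step 4: Since rate ratio ≈ (conc ratio)^0, the reaction is zeroth order.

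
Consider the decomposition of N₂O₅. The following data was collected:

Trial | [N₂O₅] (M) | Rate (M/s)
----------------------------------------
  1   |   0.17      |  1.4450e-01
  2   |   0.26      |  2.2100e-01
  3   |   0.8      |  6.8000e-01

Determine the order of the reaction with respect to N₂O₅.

first order (1)

Step 1: Compare trials to find order n where rate₂/rate₁ = ([N₂O₅]₂/[N₂O₅]₁)^n
Step 2: rate₂/rate₁ = 2.2100e-01/1.4450e-01 = 1.529
Step 3: [N₂O₅]₂/[N₂O₅]₁ = 0.26/0.17 = 1.529
Step 4: n = ln(1.529)/ln(1.529) = 1.00 ≈ 1
Step 5: The reaction is first order in N₂O₅.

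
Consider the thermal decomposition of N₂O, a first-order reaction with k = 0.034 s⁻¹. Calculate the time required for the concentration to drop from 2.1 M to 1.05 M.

20.39 s

Step 1: For first-order: t = ln([N₂O]₀/[N₂O])/k
Step 2: t = ln(2.1/1.05)/0.034
Step 3: t = ln(2)/0.034
Step 4: t = 0.6931/0.034 = 20.39 s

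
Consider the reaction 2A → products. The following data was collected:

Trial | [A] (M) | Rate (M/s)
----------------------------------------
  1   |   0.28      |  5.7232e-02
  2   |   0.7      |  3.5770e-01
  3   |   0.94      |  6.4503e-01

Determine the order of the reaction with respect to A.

second order (2)

Step 1: Compare trials to find order n where rate₂/rate₁ = ([A]₂/[A]₁)^n
Step 2: rate₂/rate₁ = 3.5770e-01/5.7232e-02 = 6.25
Step 3: [A]₂/[A]₁ = 0.7/0.28 = 2.5
Step 4: n = ln(6.25)/ln(2.5) = 2.00 ≈ 2
Step 5: The reaction is second order in A.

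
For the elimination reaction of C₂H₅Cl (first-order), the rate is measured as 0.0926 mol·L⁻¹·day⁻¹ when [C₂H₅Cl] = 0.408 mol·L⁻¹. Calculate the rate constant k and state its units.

0.227 day⁻¹

Step 1: rate = k[C₂H₅Cl]^1, so k = rate / [C₂H₅Cl]^1.
Step 2: k = 0.0926 / (0.408)^1 = 0.0926 / 0.408.
Step 3: k = 0.227 day⁻¹.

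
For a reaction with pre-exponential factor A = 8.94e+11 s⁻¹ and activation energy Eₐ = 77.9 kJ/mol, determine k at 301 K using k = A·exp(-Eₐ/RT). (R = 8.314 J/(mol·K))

2.71e-02 s⁻¹

Step 1: Use the Arrhenius equation: k = A × exp(-Eₐ/RT)
Step 2: Convert Eₐ to J/mol: 77.9 kJ/mol = 77900 J/mol
Step 3: Calculate the exponent: -Eₐ/(RT) = -77900/(8.314 × 301) = -31.12870
Step 4: k = 8.94e+11 × exp(-31.12870)
Step 5: k = 8.94e+11 × 3.02676e-14 = 2.7059e-02 s⁻¹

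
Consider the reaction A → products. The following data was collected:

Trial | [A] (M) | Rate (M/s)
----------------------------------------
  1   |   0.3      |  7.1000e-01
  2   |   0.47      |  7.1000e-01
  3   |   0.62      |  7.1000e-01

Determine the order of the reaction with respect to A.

zeroth order (0)

Step 1: Compare trials - when concentration changes, rate stays constant.
Step 2: rate₂/rate₁ = 7.1000e-01/7.1000e-01 = 1
Step 3: [A]₂/[A]₁ = 0.47/0.3 = 1.567
Step 4: Since rate ratio ≈ (conc ratio)^0, the reaction is zeroth order.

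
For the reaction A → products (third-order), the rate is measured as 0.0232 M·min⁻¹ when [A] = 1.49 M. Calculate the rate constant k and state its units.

0.007013 M⁻²·min⁻¹

Step 1: rate = k[A]^3, so k = rate / [A]^3.
Step 2: k = 0.0232 / (1.49)^3 = 0.0232 / 3.308.
Step 3: k = 0.007013 M⁻²·min⁻¹.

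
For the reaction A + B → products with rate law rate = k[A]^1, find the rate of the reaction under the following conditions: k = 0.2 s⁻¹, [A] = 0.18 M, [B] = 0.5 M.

0.036 M/s

Step 1: The rate law is rate = k[A]^1
Step 2: Note that the rate does not depend on [B] (zero order in B).
Step 3: rate = 0.2 × (0.18)^1 = 0.036 M/s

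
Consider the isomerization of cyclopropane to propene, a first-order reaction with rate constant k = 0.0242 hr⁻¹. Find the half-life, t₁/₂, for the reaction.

28.64 hr

Step 1: For a first-order reaction, t₁/₂ = ln(2)/k
Step 2: t₁/₂ = ln(2)/0.0242
Step 3: t₁/₂ = 0.6931/0.0242 = 28.64 hr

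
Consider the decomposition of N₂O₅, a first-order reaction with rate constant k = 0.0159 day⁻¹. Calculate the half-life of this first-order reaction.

43.59 day

Step 1: For a first-order reaction, t₁/₂ = ln(2)/k
Step 2: t₁/₂ = ln(2)/0.0159
Step 3: t₁/₂ = 0.6931/0.0159 = 43.59 day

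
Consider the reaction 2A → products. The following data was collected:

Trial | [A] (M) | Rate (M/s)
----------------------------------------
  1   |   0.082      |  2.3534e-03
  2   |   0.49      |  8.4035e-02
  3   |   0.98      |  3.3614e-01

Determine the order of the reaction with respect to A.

second order (2)

Step 1: Compare trials to find order n where rate₂/rate₁ = ([A]₂/[A]₁)^n
Step 2: rate₂/rate₁ = 8.4035e-02/2.3534e-03 = 35.71
Step 3: [A]₂/[A]₁ = 0.49/0.082 = 5.976
Step 4: n = ln(35.71)/ln(5.976) = 2.00 ≈ 2
Step 5: The reaction is second order in A.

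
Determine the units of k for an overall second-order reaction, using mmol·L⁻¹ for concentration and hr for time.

(mmol·L⁻¹)⁻¹·hr⁻¹

Step 1: For overall order n, rate = k × (concentration)^n.
Step 2: Rate has units mmol·L⁻¹·hr⁻¹; concentration term has units (mmol·L⁻¹)^2.
Step 3: k = rate / (concentration)^n, so units of k = (mmol·L⁻¹)^(1-2)·hr⁻¹ = (mmol·L⁻¹)⁻¹·hr⁻¹.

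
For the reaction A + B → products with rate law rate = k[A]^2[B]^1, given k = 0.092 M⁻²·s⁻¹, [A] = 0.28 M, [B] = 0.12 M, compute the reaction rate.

0.0008655 M/s

Step 1: The rate law is rate = k[A]^2[B]^1
Step 2: Substitute: rate = 0.092 × (0.28)^2 × (0.12)^1
Step 3: rate = 0.092 × 0.0784 × 0.12 = 0.000865536 M/s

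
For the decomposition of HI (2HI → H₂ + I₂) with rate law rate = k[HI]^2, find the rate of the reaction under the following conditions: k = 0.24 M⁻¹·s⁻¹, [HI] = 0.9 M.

0.1944 M/s

Step 1: Identify the rate law: rate = k[HI]^2
Step 2: Substitute values: rate = 0.24 × (0.9)^2
Step 3: Calculate: rate = 0.24 × 0.81 = 0.1944 M/s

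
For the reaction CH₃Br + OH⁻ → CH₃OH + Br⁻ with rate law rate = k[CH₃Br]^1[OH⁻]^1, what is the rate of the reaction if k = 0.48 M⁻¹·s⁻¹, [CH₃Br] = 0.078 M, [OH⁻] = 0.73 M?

0.02733 M/s

Step 1: The rate law is rate = k[CH₃Br]^1[OH⁻]^1
Step 2: Substitute: rate = 0.48 × (0.078)^1 × (0.73)^1
Step 3: rate = 0.48 × 0.078 × 0.73 = 0.0273312 M/s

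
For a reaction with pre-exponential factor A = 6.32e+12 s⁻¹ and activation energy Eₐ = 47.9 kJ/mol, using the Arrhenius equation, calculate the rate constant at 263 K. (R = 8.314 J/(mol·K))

1.94e+03 s⁻¹

Step 1: Use the Arrhenius equation: k = A × exp(-Eₐ/RT)
Step 2: Convert Eₐ to J/mol: 47.9 kJ/mol = 47900 J/mol
Step 3: Calculate the exponent: -Eₐ/(RT) = -47900/(8.314 × 263) = -21.90634
Step 4: k = 6.32e+12 × exp(-21.90634)
Step 5: k = 6.32e+12 × 3.06336e-10 = 1.9360e+03 s⁻¹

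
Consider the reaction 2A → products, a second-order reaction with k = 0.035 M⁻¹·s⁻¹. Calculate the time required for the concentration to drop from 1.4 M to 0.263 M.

88.23 s

Step 1: For second-order: t = (1/[A] - 1/[A]₀)/k
Step 2: t = (1/0.263 - 1/1.4)/0.035
Step 3: t = (3.802 - 0.7143)/0.035
Step 4: t = 3.088/0.035 = 88.23 s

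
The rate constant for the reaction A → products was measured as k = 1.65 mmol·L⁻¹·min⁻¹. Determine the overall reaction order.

zeroth order (0)

Step 1: The units of k for an nth-order reaction are (concentration)^(1-n)·(time)⁻¹.
Step 2: Here k has units mmol·L⁻¹·min⁻¹, so the concentration exponent is 1.
Step 3: 1 - n = 1 ⇒ n = 0. The reaction is zeroth order.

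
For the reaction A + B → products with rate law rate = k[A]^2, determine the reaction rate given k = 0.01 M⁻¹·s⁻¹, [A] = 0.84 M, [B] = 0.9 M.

0.007056 M/s

Step 1: The rate law is rate = k[A]^2
Step 2: Note that the rate does not depend on [B] (zero order in B).
Step 3: rate = 0.01 × (0.84)^2 = 0.007056 M/s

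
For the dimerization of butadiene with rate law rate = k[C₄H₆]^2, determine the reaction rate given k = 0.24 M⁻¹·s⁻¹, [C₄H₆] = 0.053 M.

0.0006742 M/s

Step 1: Identify the rate law: rate = k[C₄H₆]^2
Step 2: Substitute values: rate = 0.24 × (0.053)^2
Step 3: Calculate: rate = 0.24 × 0.002809 = 0.00067416 M/s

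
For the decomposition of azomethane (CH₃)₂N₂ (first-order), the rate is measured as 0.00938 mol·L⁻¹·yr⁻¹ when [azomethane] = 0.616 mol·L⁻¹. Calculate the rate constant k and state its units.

0.01523 yr⁻¹

Step 1: rate = k[azomethane]^1, so k = rate / [azomethane]^1.
Step 2: k = 0.00938 / (0.616)^1 = 0.00938 / 0.616.
Step 3: k = 0.01523 yr⁻¹.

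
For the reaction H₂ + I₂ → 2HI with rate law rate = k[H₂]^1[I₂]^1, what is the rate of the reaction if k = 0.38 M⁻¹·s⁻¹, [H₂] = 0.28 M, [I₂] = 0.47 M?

0.05001 M/s

Step 1: The rate law is rate = k[H₂]^1[I₂]^1
Step 2: Substitute: rate = 0.38 × (0.28)^1 × (0.47)^1
Step 3: rate = 0.38 × 0.28 × 0.47 = 0.050008 M/s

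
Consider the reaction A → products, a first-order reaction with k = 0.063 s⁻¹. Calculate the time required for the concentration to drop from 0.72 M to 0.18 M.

22 s

Step 1: For first-order: t = ln([A]₀/[A])/k
Step 2: t = ln(0.72/0.18)/0.063
Step 3: t = ln(4)/0.063
Step 4: t = 1.386/0.063 = 22 s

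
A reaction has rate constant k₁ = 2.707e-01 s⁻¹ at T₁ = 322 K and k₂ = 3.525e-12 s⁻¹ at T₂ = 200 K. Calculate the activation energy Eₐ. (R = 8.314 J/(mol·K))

110.0 kJ/mol

Step 1: Use the two-temperature Arrhenius form: ln(k₂/k₁) = -Eₐ/R × (1/T₂ - 1/T₁)
Step 2: ln(k₂/k₁) = ln(3.525e-12/2.707e-01) = ln(1.30218e-11) = -25.0644
Step 3: 1/T₂ - 1/T₁ = 1/200 - 1/322 = 1.894410e-03 K⁻¹
Step 4: Eₐ = -R × ln(k₂/k₁) / (1/T₂ - 1/T₁) = -8.314 × -25.0644 / 1.894410e-03
Step 5: Eₐ = 1.1000e+05 J/mol = 110.0 kJ/mol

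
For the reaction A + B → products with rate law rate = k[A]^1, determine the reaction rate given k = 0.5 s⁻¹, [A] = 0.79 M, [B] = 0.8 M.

0.395 M/s

Step 1: The rate law is rate = k[A]^1
Step 2: Note that the rate does not depend on [B] (zero order in B).
Step 3: rate = 0.5 × (0.79)^1 = 0.395 M/s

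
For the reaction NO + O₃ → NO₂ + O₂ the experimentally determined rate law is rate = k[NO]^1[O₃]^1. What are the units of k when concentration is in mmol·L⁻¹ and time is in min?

(mmol·L⁻¹)⁻¹·min⁻¹

Step 1: Overall order = 1 + 1 = 2.
Step 2: rate has units mmol·L⁻¹·min⁻¹; [NO]^1[O₃]^1 has units (mmol·L⁻¹)^2.
Step 3: k = rate/([NO]^1[O₃]^1), so units of k = (mmol·L⁻¹)^(1-2)·min⁻¹ = (mmol·L⁻¹)⁻¹·min⁻¹.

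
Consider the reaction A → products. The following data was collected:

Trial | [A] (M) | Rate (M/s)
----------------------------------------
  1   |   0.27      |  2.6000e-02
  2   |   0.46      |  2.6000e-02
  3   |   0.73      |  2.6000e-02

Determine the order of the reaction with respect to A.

zeroth order (0)

Step 1: Compare trials - when concentration changes, rate stays constant.
Step 2: rate₂/rate₁ = 2.6000e-02/2.6000e-02 = 1
Step 3: [A]₂/[A]₁ = 0.46/0.27 = 1.704
Step 4: Since rate ratio ≈ (conc ratio)^0, the reaction is zeroth order.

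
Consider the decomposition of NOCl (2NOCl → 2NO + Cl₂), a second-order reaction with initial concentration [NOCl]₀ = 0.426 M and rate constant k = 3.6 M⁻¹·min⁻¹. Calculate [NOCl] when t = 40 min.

0.006833 M

Step 1: For a second-order reaction: 1/[NOCl] = 1/[NOCl]₀ + kt
Step 2: 1/[NOCl] = 1/0.426 + 3.6 × 40
Step 3: 1/[NOCl] = 2.347 + 144 = 146.3
Step 4: [NOCl] = 1/146.3 = 0.006833 M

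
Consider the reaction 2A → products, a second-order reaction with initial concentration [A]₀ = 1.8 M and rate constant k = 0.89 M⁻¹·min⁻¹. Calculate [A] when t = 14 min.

0.07683 M

Step 1: For a second-order reaction: 1/[A] = 1/[A]₀ + kt
Step 2: 1/[A] = 1/1.8 + 0.89 × 14
Step 3: 1/[A] = 0.5556 + 12.46 = 13.02
Step 4: [A] = 1/13.02 = 0.07683 M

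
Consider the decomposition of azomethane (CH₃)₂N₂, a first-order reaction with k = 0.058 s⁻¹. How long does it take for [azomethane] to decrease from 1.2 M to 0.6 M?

11.95 s

Step 1: For first-order: t = ln([azomethane]₀/[azomethane])/k
Step 2: t = ln(1.2/0.6)/0.058
Step 3: t = ln(2)/0.058
Step 4: t = 0.6931/0.058 = 11.95 s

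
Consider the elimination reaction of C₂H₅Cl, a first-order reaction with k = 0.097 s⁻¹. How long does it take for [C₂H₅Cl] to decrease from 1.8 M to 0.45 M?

14.29 s

Step 1: For first-order: t = ln([C₂H₅Cl]₀/[C₂H₅Cl])/k
Step 2: t = ln(1.8/0.45)/0.097
Step 3: t = ln(4)/0.097
Step 4: t = 1.386/0.097 = 14.29 s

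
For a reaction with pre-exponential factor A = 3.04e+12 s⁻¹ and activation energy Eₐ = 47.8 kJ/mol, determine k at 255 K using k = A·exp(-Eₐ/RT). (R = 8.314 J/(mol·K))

4.91e+02 s⁻¹

Step 1: Use the Arrhenius equation: k = A × exp(-Eₐ/RT)
Step 2: Convert Eₐ to J/mol: 47.8 kJ/mol = 47800 J/mol
Step 3: Calculate the exponent: -Eₐ/(RT) = -47800/(8.314 × 255) = -22.54643
Step 4: k = 3.04e+12 × exp(-22.54643)
Step 5: k = 3.04e+12 × 1.61514e-10 = 4.9100e+02 s⁻¹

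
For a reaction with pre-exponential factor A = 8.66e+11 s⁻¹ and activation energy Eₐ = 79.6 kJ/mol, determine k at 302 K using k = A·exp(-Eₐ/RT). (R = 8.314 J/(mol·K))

1.48e-02 s⁻¹

Step 1: Use the Arrhenius equation: k = A × exp(-Eₐ/RT)
Step 2: Convert Eₐ to J/mol: 79.6 kJ/mol = 79600 J/mol
Step 3: Calculate the exponent: -Eₐ/(RT) = -79600/(8.314 × 302) = -31.70269
Step 4: k = 8.66e+11 × exp(-31.70269)
Step 5: k = 8.66e+11 × 1.70489e-14 = 1.4764e-02 s⁻¹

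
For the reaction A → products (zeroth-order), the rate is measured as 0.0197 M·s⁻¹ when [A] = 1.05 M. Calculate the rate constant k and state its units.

0.0197 M·s⁻¹

Step 1: For a zeroth-order reaction, rate = k (independent of concentration).
Step 2: k = rate = 0.0197 M·s⁻¹.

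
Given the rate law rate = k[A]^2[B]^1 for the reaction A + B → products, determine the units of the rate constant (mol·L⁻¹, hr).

(mol·L⁻¹)⁻²·hr⁻¹

Step 1: Overall order = 2 + 1 = 3.
Step 2: rate has units mol·L⁻¹·hr⁻¹; [A]^2[B]^1 has units (mol·L⁻¹)^3.
Step 3: k = rate/([A]^2[B]^1), so units of k = (mol·L⁻¹)^(1-3)·hr⁻¹ = (mol·L⁻¹)⁻²·hr⁻¹.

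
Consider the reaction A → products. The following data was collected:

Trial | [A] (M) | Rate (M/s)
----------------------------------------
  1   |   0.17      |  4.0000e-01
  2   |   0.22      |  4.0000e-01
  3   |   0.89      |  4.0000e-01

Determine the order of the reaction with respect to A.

zeroth order (0)

Step 1: Compare trials - when concentration changes, rate stays constant.
Step 2: rate₂/rate₁ = 4.0000e-01/4.0000e-01 = 1
Step 3: [A]₂/[A]₁ = 0.22/0.17 = 1.294
Step 4: Since rate ratio ≈ (conc ratio)^0, the reaction is zeroth order.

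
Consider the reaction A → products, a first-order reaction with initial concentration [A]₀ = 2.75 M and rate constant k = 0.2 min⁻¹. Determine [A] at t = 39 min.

0.001127 M

Step 1: For a first-order reaction: [A] = [A]₀ × e^(-kt)
Step 2: [A] = 2.75 × e^(-0.2 × 39)
Step 3: [A] = 2.75 × e^(-7.8)
Step 4: [A] = 2.75 × 0.000409735 = 0.001127 M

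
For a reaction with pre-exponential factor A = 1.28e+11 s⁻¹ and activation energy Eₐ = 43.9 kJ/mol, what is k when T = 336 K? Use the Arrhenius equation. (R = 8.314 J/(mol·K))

1.92e+04 s⁻¹

Step 1: Use the Arrhenius equation: k = A × exp(-Eₐ/RT)
Step 2: Convert Eₐ to J/mol: 43.9 kJ/mol = 43900 J/mol
Step 3: Calculate the exponent: -Eₐ/(RT) = -43900/(8.314 × 336) = -15.71503
Step 4: k = 1.28e+11 × exp(-15.71503)
Step 5: k = 1.28e+11 × 1.49641e-07 = 1.9154e+04 s⁻¹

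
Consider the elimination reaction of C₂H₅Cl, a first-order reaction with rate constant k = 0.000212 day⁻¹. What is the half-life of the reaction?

3270 day

Step 1: For a first-order reaction, t₁/₂ = ln(2)/k
Step 2: t₁/₂ = ln(2)/0.000212
Step 3: t₁/₂ = 0.6931/0.000212 = 3270 day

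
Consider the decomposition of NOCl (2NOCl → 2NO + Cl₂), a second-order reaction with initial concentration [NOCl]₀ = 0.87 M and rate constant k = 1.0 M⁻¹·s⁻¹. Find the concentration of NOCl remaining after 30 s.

0.0321 M

Step 1: For a second-order reaction: 1/[NOCl] = 1/[NOCl]₀ + kt
Step 2: 1/[NOCl] = 1/0.87 + 1.0 × 30
Step 3: 1/[NOCl] = 1.149 + 30 = 31.15
Step 4: [NOCl] = 1/31.15 = 0.0321 M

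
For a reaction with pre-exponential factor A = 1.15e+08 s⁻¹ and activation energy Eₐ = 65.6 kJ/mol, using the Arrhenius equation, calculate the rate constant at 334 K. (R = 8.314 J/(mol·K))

6.33e-03 s⁻¹

Step 1: Use the Arrhenius equation: k = A × exp(-Eₐ/RT)
Step 2: Convert Eₐ to J/mol: 65.6 kJ/mol = 65600 J/mol
Step 3: Calculate the exponent: -Eₐ/(RT) = -65600/(8.314 × 334) = -23.62367
Step 4: k = 1.15e+08 × exp(-23.62367)
Step 5: k = 1.15e+08 × 5.50010e-11 = 6.3251e-03 s⁻¹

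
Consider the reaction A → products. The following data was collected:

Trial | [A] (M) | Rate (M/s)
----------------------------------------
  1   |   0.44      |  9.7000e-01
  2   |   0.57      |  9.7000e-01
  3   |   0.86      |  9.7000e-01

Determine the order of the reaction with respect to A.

zeroth order (0)

Step 1: Compare trials - when concentration changes, rate stays constant.
Step 2: rate₂/rate₁ = 9.7000e-01/9.7000e-01 = 1
Step 3: [A]₂/[A]₁ = 0.57/0.44 = 1.295
Step 4: Since rate ratio ≈ (conc ratio)^0, the reaction is zeroth order.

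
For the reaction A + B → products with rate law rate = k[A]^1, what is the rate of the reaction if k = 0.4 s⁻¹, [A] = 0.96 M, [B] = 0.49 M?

0.384 M/s

Step 1: The rate law is rate = k[A]^1
Step 2: Note that the rate does not depend on [B] (zero order in B).
Step 3: rate = 0.4 × (0.96)^1 = 0.384 M/s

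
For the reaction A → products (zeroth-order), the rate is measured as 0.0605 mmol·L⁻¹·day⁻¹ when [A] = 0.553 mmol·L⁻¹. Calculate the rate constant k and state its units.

0.0605 mmol·L⁻¹·day⁻¹

Step 1: For a zeroth-order reaction, rate = k (independent of concentration).
Step 2: k = rate = 0.0605 mmol·L⁻¹·day⁻¹.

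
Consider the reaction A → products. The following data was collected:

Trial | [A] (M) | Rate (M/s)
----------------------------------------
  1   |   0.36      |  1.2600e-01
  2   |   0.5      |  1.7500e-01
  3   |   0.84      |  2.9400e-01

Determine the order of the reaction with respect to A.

first order (1)

Step 1: Compare trials to find order n where rate₂/rate₁ = ([A]₂/[A]₁)^n
Step 2: rate₂/rate₁ = 1.7500e-01/1.2600e-01 = 1.389
Step 3: [A]₂/[A]₁ = 0.5/0.36 = 1.389
Step 4: n = ln(1.389)/ln(1.389) = 1.00 ≈ 1
Step 5: The reaction is first order in A.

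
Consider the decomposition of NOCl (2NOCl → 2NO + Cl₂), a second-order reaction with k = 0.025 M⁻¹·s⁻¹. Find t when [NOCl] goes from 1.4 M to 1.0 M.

11.43 s

Step 1: For second-order: t = (1/[NOCl] - 1/[NOCl]₀)/k
Step 2: t = (1/1.0 - 1/1.4)/0.025
Step 3: t = (1 - 0.7143)/0.025
Step 4: t = 0.2857/0.025 = 11.43 s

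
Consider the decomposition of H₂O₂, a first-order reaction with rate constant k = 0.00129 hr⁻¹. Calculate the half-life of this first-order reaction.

537.3 hr

Step 1: For a first-order reaction, t₁/₂ = ln(2)/k
Step 2: t₁/₂ = ln(2)/0.00129
Step 3: t₁/₂ = 0.6931/0.00129 = 537.3 hr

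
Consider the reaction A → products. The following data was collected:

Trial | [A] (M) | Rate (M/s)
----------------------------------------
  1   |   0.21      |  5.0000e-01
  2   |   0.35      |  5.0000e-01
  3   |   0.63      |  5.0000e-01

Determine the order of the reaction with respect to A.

zeroth order (0)

Step 1: Compare trials - when concentration changes, rate stays constant.
Step 2: rate₂/rate₁ = 5.0000e-01/5.0000e-01 = 1
Step 3: [A]₂/[A]₁ = 0.35/0.21 = 1.667
Step 4: Since rate ratio ≈ (conc ratio)^0, the reaction is zeroth order.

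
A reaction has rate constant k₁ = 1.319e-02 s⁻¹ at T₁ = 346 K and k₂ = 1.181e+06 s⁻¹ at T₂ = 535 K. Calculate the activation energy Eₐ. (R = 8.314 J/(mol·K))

149.1 kJ/mol

Step 1: Use the two-temperature Arrhenius form: ln(k₂/k₁) = -Eₐ/R × (1/T₂ - 1/T₁)
Step 2: ln(k₂/k₁) = ln(1.181e+06/1.319e-02) = ln(8.95375e+07) = 18.3102
Step 3: 1/T₂ - 1/T₁ = 1/535 - 1/346 = -1.021015e-03 K⁻¹
Step 4: Eₐ = -R × ln(k₂/k₁) / (1/T₂ - 1/T₁) = -8.314 × 18.3102 / -1.021015e-03
Step 5: Eₐ = 1.4910e+05 J/mol = 149.1 kJ/mol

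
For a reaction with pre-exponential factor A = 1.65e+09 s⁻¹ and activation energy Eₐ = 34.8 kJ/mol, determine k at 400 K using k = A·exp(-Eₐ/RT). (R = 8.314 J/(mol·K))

4.71e+04 s⁻¹

Step 1: Use the Arrhenius equation: k = A × exp(-Eₐ/RT)
Step 2: Convert Eₐ to J/mol: 34.8 kJ/mol = 34800 J/mol
Step 3: Calculate the exponent: -Eₐ/(RT) = -34800/(8.314 × 400) = -10.46428
Step 4: k = 1.65e+09 × exp(-10.46428)
Step 5: k = 1.65e+09 × 2.85378e-05 = 4.7087e+04 s⁻¹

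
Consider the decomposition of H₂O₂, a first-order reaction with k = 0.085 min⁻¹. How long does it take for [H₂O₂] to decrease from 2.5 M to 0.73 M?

14.48 min

Step 1: For first-order: t = ln([H₂O₂]₀/[H₂O₂])/k
Step 2: t = ln(2.5/0.73)/0.085
Step 3: t = ln(3.425)/0.085
Step 4: t = 1.231/0.085 = 14.48 min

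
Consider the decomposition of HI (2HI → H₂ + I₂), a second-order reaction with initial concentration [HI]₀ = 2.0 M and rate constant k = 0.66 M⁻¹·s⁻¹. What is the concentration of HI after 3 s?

0.4032 M

Step 1: For a second-order reaction: 1/[HI] = 1/[HI]₀ + kt
Step 2: 1/[HI] = 1/2.0 + 0.66 × 3
Step 3: 1/[HI] = 0.5 + 1.98 = 2.48
Step 4: [HI] = 1/2.48 = 0.4032 M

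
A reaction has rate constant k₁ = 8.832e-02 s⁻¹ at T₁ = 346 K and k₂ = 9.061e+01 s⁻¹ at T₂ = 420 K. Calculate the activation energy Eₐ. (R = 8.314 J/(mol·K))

113.2 kJ/mol

Step 1: Use the two-temperature Arrhenius form: ln(k₂/k₁) = -Eₐ/R × (1/T₂ - 1/T₁)
Step 2: ln(k₂/k₁) = ln(9.061e+01/8.832e-02) = ln(1025.93) = 6.93335
Step 3: 1/T₂ - 1/T₁ = 1/420 - 1/346 = -5.092210e-04 K⁻¹
Step 4: Eₐ = -R × ln(k₂/k₁) / (1/T₂ - 1/T₁) = -8.314 × 6.93335 / -5.092210e-04
Step 5: Eₐ = 1.1320e+05 J/mol = 113.2 kJ/mol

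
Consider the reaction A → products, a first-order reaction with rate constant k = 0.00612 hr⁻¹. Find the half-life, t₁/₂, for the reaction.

113.3 hr

Step 1: For a first-order reaction, t₁/₂ = ln(2)/k
Step 2: t₁/₂ = ln(2)/0.00612
Step 3: t₁/₂ = 0.6931/0.00612 = 113.3 hr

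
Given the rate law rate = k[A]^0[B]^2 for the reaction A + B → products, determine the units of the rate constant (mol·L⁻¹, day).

(mol·L⁻¹)⁻¹·day⁻¹

Step 1: Overall order = 0 + 2 = 2.
Step 2: rate has units mol·L⁻¹·day⁻¹; [A]^0[B]^2 has units (mol·L⁻¹)^2.
Step 3: k = rate/([A]^0[B]^2), so units of k = (mol·L⁻¹)^(1-2)·day⁻¹ = (mol·L⁻¹)⁻¹·day⁻¹.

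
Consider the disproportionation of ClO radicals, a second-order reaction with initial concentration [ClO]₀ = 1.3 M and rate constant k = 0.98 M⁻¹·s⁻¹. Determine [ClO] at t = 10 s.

0.09461 M

Step 1: For a second-order reaction: 1/[ClO] = 1/[ClO]₀ + kt
Step 2: 1/[ClO] = 1/1.3 + 0.98 × 10
Step 3: 1/[ClO] = 0.7692 + 9.8 = 10.57
Step 4: [ClO] = 1/10.57 = 0.09461 M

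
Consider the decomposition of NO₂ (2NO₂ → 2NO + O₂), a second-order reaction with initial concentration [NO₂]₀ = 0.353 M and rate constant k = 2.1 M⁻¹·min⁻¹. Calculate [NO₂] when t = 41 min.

0.01124 M

Step 1: For a second-order reaction: 1/[NO₂] = 1/[NO₂]₀ + kt
Step 2: 1/[NO₂] = 1/0.353 + 2.1 × 41
Step 3: 1/[NO₂] = 2.833 + 86.1 = 88.93
Step 4: [NO₂] = 1/88.93 = 0.01124 M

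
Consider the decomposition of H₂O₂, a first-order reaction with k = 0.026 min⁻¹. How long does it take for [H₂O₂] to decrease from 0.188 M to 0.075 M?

35.34 min

Step 1: For first-order: t = ln([H₂O₂]₀/[H₂O₂])/k
Step 2: t = ln(0.188/0.075)/0.026
Step 3: t = ln(2.507)/0.026
Step 4: t = 0.919/0.026 = 35.34 min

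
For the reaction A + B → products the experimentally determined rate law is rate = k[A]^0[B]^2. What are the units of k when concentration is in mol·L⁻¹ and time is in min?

(mol·L⁻¹)⁻¹·min⁻¹

Step 1: Overall order = 0 + 2 = 2.
Step 2: rate has units mol·L⁻¹·min⁻¹; [A]^0[B]^2 has units (mol·L⁻¹)^2.
Step 3: k = rate/([A]^0[B]^2), so units of k = (mol·L⁻¹)^(1-2)·min⁻¹ = (mol·L⁻¹)⁻¹·min⁻¹.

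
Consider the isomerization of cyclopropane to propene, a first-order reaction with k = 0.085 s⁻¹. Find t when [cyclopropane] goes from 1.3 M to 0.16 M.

24.65 s

Step 1: For first-order: t = ln([cyclopropane]₀/[cyclopropane])/k
Step 2: t = ln(1.3/0.16)/0.085
Step 3: t = ln(8.125)/0.085
Step 4: t = 2.095/0.085 = 24.65 s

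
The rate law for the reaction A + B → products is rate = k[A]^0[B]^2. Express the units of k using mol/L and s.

(mol/L)⁻¹·s⁻¹

Step 1: Overall order = 0 + 2 = 2.
Step 2: rate has units mol/L·s⁻¹; [A]^0[B]^2 has units (mol/L)^2.
Step 3: k = rate/([A]^0[B]^2), so units of k = (mol/L)^(1-2)·s⁻¹ = (mol/L)⁻¹·s⁻¹.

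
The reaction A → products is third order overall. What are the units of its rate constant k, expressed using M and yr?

M⁻²·yr⁻¹

Step 1: For overall order n, rate = k × (concentration)^n.
Step 2: Rate has units M·yr⁻¹; concentration term has units M^3.
Step 3: k = rate / (concentration)^n, so units of k = M^(1-3)·yr⁻¹ = M⁻²·yr⁻¹.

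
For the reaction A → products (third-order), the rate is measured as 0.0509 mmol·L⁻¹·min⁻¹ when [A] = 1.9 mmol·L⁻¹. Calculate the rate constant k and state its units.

0.007421 (mmol·L⁻¹)⁻²·min⁻¹

Step 1: rate = k[A]^3, so k = rate / [A]^3.
Step 2: k = 0.0509 / (1.9)^3 = 0.0509 / 6.859.
Step 3: k = 0.007421 (mmol·L⁻¹)⁻²·min⁻¹.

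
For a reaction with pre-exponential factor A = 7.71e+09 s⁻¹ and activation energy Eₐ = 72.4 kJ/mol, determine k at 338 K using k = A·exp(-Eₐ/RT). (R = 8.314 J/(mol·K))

4.99e-02 s⁻¹

Step 1: Use the Arrhenius equation: k = A × exp(-Eₐ/RT)
Step 2: Convert Eₐ to J/mol: 72.4 kJ/mol = 72400 J/mol
Step 3: Calculate the exponent: -Eₐ/(RT) = -72400/(8.314 × 338) = -25.76391
Step 4: k = 7.71e+09 × exp(-25.76391)
Step 5: k = 7.71e+09 × 6.46958e-12 = 4.9880e-02 s⁻¹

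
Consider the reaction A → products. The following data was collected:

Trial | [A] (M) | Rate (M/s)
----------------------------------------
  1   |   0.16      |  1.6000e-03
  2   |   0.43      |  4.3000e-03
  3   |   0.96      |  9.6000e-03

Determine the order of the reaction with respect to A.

first order (1)

Step 1: Compare trials to find order n where rate₂/rate₁ = ([A]₂/[A]₁)^n
Step 2: rate₂/rate₁ = 4.3000e-03/1.6000e-03 = 2.688
Step 3: [A]₂/[A]₁ = 0.43/0.16 = 2.688
Step 4: n = ln(2.688)/ln(2.688) = 1.00 ≈ 1
Step 5: The reaction is first order in A.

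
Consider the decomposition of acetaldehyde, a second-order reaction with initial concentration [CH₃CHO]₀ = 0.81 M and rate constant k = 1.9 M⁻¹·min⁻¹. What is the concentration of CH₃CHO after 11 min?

0.04518 M

Step 1: For a second-order reaction: 1/[CH₃CHO] = 1/[CH₃CHO]₀ + kt
Step 2: 1/[CH₃CHO] = 1/0.81 + 1.9 × 11
Step 3: 1/[CH₃CHO] = 1.235 + 20.9 = 22.13
Step 4: [CH₃CHO] = 1/22.13 = 0.04518 M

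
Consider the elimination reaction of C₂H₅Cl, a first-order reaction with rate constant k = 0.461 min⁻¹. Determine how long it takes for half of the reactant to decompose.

1.504 min

Step 1: For a first-order reaction, t₁/₂ = ln(2)/k
Step 2: t₁/₂ = ln(2)/0.461
Step 3: t₁/₂ = 0.6931/0.461 = 1.504 min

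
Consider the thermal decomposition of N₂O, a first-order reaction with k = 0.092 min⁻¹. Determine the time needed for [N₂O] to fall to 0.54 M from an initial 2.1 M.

14.76 min

Step 1: For first-order: t = ln([N₂O]₀/[N₂O])/k
Step 2: t = ln(2.1/0.54)/0.092
Step 3: t = ln(3.889)/0.092
Step 4: t = 1.358/0.092 = 14.76 min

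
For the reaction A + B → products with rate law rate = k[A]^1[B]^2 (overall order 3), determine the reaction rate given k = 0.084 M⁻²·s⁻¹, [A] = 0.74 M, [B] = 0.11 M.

0.0007521 M/s

Step 1: The rate law is rate = k[A]^1[B]^2, overall order = 1+2 = 3
Step 2: Substitute values: rate = 0.084 × (0.74)^1 × (0.11)^2
Step 3: rate = 0.084 × 0.74 × 0.0121 = 0.000752136 M/s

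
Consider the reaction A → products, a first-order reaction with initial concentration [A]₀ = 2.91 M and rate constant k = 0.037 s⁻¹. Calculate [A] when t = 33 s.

0.8583 M

Step 1: For a first-order reaction: [A] = [A]₀ × e^(-kt)
Step 2: [A] = 2.91 × e^(-0.037 × 33)
Step 3: [A] = 2.91 × e^(-1.221)
Step 4: [A] = 2.91 × 0.294935 = 0.8583 M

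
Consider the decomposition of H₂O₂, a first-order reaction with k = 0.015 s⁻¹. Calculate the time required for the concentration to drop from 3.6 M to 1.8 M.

46.21 s

Step 1: For first-order: t = ln([H₂O₂]₀/[H₂O₂])/k
Step 2: t = ln(3.6/1.8)/0.015
Step 3: t = ln(2)/0.015
Step 4: t = 0.6931/0.015 = 46.21 s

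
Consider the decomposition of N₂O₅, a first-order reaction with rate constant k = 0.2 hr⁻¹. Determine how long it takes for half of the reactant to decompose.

3.466 hr

Step 1: For a first-order reaction, t₁/₂ = ln(2)/k
Step 2: t₁/₂ = ln(2)/0.2
Step 3: t₁/₂ = 0.6931/0.2 = 3.466 hr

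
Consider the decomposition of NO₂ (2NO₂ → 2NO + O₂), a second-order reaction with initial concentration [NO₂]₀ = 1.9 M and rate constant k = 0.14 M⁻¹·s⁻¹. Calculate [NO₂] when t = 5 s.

0.8155 M

Step 1: For a second-order reaction: 1/[NO₂] = 1/[NO₂]₀ + kt
Step 2: 1/[NO₂] = 1/1.9 + 0.14 × 5
Step 3: 1/[NO₂] = 0.5263 + 0.7 = 1.226
Step 4: [NO₂] = 1/1.226 = 0.8155 M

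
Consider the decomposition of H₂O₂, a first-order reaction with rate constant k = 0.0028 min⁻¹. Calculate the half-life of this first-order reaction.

247.6 min

Step 1: For a first-order reaction, t₁/₂ = ln(2)/k
Step 2: t₁/₂ = ln(2)/0.0028
Step 3: t₁/₂ = 0.6931/0.0028 = 247.6 min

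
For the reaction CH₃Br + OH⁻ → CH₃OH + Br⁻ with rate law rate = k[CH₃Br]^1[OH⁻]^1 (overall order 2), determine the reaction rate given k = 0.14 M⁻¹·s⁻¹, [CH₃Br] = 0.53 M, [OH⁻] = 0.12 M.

0.008904 M/s

Step 1: The rate law is rate = k[CH₃Br]^1[OH⁻]^1, overall order = 1+1 = 2
Step 2: Substitute values: rate = 0.14 × (0.53)^1 × (0.12)^1
Step 3: rate = 0.14 × 0.53 × 0.12 = 0.008904 M/s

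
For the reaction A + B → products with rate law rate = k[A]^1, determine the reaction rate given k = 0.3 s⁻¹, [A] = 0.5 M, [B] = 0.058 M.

0.15 M/s

Step 1: The rate law is rate = k[A]^1
Step 2: Note that the rate does not depend on [B] (zero order in B).
Step 3: rate = 0.3 × (0.5)^1 = 0.15 M/s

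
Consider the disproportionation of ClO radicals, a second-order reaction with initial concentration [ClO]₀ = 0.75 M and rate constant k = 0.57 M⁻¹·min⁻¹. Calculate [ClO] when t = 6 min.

0.2104 M

Step 1: For a second-order reaction: 1/[ClO] = 1/[ClO]₀ + kt
Step 2: 1/[ClO] = 1/0.75 + 0.57 × 6
Step 3: 1/[ClO] = 1.333 + 3.42 = 4.753
Step 4: [ClO] = 1/4.753 = 0.2104 M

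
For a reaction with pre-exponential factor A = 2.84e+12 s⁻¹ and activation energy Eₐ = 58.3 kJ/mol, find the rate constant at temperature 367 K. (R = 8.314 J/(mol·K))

1.43e+04 s⁻¹

Step 1: Use the Arrhenius equation: k = A × exp(-Eₐ/RT)
Step 2: Convert Eₐ to J/mol: 58.3 kJ/mol = 58300 J/mol
Step 3: Calculate the exponent: -Eₐ/(RT) = -58300/(8.314 × 367) = -19.10700
Step 4: k = 2.84e+12 × exp(-19.10700)
Step 5: k = 2.84e+12 × 5.03426e-09 = 1.4297e+04 s⁻¹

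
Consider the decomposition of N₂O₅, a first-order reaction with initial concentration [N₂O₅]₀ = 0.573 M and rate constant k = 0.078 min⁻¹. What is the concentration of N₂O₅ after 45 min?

0.01713 M

Step 1: For a first-order reaction: [N₂O₅] = [N₂O₅]₀ × e^(-kt)
Step 2: [N₂O₅] = 0.573 × e^(-0.078 × 45)
Step 3: [N₂O₅] = 0.573 × e^(-3.51)
Step 4: [N₂O₅] = 0.573 × 0.0298969 = 0.01713 M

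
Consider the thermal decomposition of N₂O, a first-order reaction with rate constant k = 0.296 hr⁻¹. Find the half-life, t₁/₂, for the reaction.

2.342 hr

Step 1: For a first-order reaction, t₁/₂ = ln(2)/k
Step 2: t₁/₂ = ln(2)/0.296
Step 3: t₁/₂ = 0.6931/0.296 = 2.342 hr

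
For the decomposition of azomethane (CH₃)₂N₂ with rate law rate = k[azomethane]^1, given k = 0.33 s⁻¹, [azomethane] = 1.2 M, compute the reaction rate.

0.396 M/s

Step 1: Identify the rate law: rate = k[azomethane]^1
Step 2: Substitute values: rate = 0.33 × (1.2)^1
Step 3: Calculate: rate = 0.33 × 1.2 = 0.396 M/s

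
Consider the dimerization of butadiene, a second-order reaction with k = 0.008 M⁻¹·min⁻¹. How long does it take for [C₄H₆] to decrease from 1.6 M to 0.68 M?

105.7 min

Step 1: For second-order: t = (1/[C₄H₆] - 1/[C₄H₆]₀)/k
Step 2: t = (1/0.68 - 1/1.6)/0.008
Step 3: t = (1.471 - 0.625)/0.008
Step 4: t = 0.8456/0.008 = 105.7 min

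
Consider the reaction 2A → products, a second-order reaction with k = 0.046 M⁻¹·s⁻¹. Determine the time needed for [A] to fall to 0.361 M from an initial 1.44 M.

45.12 s

Step 1: For second-order: t = (1/[A] - 1/[A]₀)/k
Step 2: t = (1/0.361 - 1/1.44)/0.046
Step 3: t = (2.77 - 0.6944)/0.046
Step 4: t = 2.076/0.046 = 45.12 s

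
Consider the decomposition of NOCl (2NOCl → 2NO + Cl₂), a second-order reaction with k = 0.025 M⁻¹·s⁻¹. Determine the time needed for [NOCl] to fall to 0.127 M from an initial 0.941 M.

272.5 s

Step 1: For second-order: t = (1/[NOCl] - 1/[NOCl]₀)/k
Step 2: t = (1/0.127 - 1/0.941)/0.025
Step 3: t = (7.874 - 1.063)/0.025
Step 4: t = 6.811/0.025 = 272.5 s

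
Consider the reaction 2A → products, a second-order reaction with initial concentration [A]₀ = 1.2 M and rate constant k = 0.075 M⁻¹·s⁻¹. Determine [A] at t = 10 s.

0.6316 M

Step 1: For a second-order reaction: 1/[A] = 1/[A]₀ + kt
Step 2: 1/[A] = 1/1.2 + 0.075 × 10
Step 3: 1/[A] = 0.8333 + 0.75 = 1.583
Step 4: [A] = 1/1.583 = 0.6316 M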